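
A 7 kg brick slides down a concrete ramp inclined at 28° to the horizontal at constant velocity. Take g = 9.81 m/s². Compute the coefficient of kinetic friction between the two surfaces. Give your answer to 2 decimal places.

0.53

At constant velocity the net force along the incline is zero: mg sin 28° = μ mg cos 28°.
So μ = tan 28° = 0.4695 / 0.8829 = 0.5318.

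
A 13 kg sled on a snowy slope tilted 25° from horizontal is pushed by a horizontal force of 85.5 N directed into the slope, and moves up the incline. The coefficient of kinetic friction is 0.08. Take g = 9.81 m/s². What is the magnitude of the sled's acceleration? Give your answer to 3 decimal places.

0.881 m/s²

The horizontal push has components F cos 25° = 85.5 × 0.9063 = 77.489 N up the incline and F sin 25° = 85.5 × 0.4226 = 36.132 N pressing into the surface.
The normal force is therefore N = mg cos 25° + F sin 25° = 115.580 + 36.132 = 151.712 N, and kinetic friction down the slope is μN = 0.08 × 151.712 = 12.137 N.
Along the incline: F cos 25° − mg sin 25° − μN = ma, so 77.489 − 53.894 − 12.137 = 13 a, giving a = 0.8814 m/s².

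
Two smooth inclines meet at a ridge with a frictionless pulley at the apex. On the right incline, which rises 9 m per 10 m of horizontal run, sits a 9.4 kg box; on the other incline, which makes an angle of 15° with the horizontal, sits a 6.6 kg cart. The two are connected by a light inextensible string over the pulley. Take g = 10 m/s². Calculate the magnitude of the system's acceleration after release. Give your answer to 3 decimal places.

Resolve each weight along its own incline: the 9.4 kg mass has component 9.4 × 10 × sin 41.99° = 62.883 N down its slope, and the 6.6 kg mass has 6.6 × 10 × sin 15° = 17.082 N down its slope.
The 9.4 kg side's 62.883 N exceeds the other side's 17.082 N, so that mass slides down and the 6.6 kg mass slides up. Taking that direction as positive, Newton's second law for the whole system gives 62.883 − 17.082 = (9.4 + 6.6) a, so a = 45.801 / 16 = 2.8626 m/s².

2.863 m/s²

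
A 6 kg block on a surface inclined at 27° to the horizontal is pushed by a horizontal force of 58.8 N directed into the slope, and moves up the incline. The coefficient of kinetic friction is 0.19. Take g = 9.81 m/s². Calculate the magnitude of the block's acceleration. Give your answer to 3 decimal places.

The horizontal push has components F cos 27° = 58.8 × 0.8910 = 52.391 N up the incline and F sin 27° = 58.8 × 0.4540 = 26.695 N pressing into the surface.
The normal force is therefore N = mg cos 27° + F sin 27° = 52.444 + 26.695 = 79.139 N, and kinetic friction down the slope is μN = 0.19 × 79.139 = 15.036 N.
Along the incline: F cos 27° − mg sin 27° − μN = ma, so 52.391 − 26.722 − 15.036 = 6 a, giving a = 1.7722 m/s².

1.772 m/s²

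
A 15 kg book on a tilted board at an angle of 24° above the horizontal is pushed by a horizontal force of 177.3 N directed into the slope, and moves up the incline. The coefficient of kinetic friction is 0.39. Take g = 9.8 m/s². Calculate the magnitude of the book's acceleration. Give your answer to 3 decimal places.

The horizontal push has components F cos 24° = 177.3 × 0.9135 = 161.964 N up the incline and F sin 24° = 177.3 × 0.4067 = 72.108 N pressing into the surface.
The normal force is therefore N = mg cos 24° + F sin 24° = 134.285 + 72.108 = 206.393 N, and kinetic friction down the slope is μN = 0.39 × 206.393 = 80.493 N.
Along the incline: F cos 24° − mg sin 24° − μN = ma, so 161.964 − 59.785 − 80.493 = 15 a, giving a = 1.4457 m/s².

1.446 m/s²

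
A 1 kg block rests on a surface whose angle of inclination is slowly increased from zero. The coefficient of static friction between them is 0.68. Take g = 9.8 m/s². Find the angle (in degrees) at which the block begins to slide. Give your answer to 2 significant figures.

34°

At the threshold of sliding, static friction is at its maximum μ_s N and exactly balances the weight component along the incline: mg sin θ = μ_s mg cos θ.
Hence tan θ = μ_s = 0.68, so θ = arctan(0.68) = 34.2157°.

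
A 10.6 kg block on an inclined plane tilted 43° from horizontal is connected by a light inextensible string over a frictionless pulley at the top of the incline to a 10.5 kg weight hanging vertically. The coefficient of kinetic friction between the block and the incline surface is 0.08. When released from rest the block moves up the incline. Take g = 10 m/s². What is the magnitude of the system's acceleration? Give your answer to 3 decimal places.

1.256 m/s²

For the block on the incline: the weight component along the slope is m₁g sin 43° = 10.6 × 10 × 0.6820 = 72.292 N and the normal force is N = m₁g cos 43° = 77.523 N.
Kinetic friction opposes the block's motion up the incline: f = μN = 0.08 × 77.523 = 6.202 N acting down the slope.
Newton's second law for the block (up-slope positive): T − 72.292 − 6.202 = 10.6 a. For the hanging weight (downward positive): 10.5 × 10 − T = 10.5 a.
Adding the two equations eliminates T: 26.506 = 21.1 a, so a = 1.2562 m/s².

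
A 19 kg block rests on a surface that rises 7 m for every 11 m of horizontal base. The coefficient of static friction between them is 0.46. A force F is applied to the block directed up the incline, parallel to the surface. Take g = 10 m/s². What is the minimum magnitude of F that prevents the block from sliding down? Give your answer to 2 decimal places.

The normal force is N = mg cos 32.47° = 160.296 N. With F at its minimum the block is on the verge of sliding down, so static friction is at its maximum μ_s N = 0.46 × 160.296 = 73.736 N and acts up the slope.
Equilibrium along the incline: F + μ_s N = mg sin 32.47°, so F = 102.006 − 73.736 = 28.270 N.

28.27 N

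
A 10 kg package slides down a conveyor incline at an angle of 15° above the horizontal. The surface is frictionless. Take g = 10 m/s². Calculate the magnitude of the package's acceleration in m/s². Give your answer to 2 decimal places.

2.59 m/s²

Resolving the weight along the incline: the component pulling the package down the slope is mg sin 15° = 10 × 10 × 0.2588 = 25.880 N, and the normal force is N = mg cos 15° = 10 × 10 × 0.9659 = 96.590 N.
With no friction the net force along the incline is 25.880 N, so a = g sin 15° = 25.880 / 10 = 2.5880 m/s².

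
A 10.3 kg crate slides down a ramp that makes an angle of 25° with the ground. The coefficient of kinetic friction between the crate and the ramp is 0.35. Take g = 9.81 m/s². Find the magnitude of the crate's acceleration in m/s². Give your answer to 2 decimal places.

1.03 m/s²

Resolving the weight along the incline: the component pulling the crate down the slope is mg sin 25° = 10.3 × 9.81 × 0.4226 = 42.701 N, and the normal force is N = mg cos 25° = 10.3 × 9.81 × 0.9063 = 91.575 N.
Kinetic friction acts up the slope with magnitude f = μN = 0.35 × 91.575 = 32.051 N.
Net force along the incline is 42.701 − 32.051 = 10.650 N, so a = 10.650 / 10.3 = 1.0340 m/s².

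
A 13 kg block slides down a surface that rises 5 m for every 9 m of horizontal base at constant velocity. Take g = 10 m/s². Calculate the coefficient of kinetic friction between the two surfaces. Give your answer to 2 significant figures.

0.56

At constant velocity the net force along the incline is zero: mg sin 29.05° = μ mg cos 29.05°.
So μ = tan 29.05° = 0.4856 / 0.8742 = 0.5555.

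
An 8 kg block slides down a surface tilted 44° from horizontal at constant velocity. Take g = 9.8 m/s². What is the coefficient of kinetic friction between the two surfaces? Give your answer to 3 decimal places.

At constant velocity the net force along the incline is zero: mg sin 44° = μ mg cos 44°.
So μ = tan 44° = 0.6947 / 0.7193 = 0.9658.

0.966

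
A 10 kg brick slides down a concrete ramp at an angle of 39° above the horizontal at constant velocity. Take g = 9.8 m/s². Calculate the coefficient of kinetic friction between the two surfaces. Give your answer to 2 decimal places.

At constant velocity the net force along the incline is zero: mg sin 39° = μ mg cos 39°.
So μ = tan 39° = 0.6293 / 0.7771 = 0.8098.

0.81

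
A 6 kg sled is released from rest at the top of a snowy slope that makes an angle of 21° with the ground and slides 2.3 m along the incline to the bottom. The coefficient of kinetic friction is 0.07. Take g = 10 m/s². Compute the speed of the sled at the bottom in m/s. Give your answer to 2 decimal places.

3.67 m/s

The weight component along the incline is mg sin 21° = 21.502 N and the normal force is N = mg cos 21° = 56.015 N.
Friction up the slope is f = μN = 0.07 × 56.015 = 3.921 N, so the net downslope force is 21.502 − 3.921 = 17.581 N and a = 17.581 / 6 = 2.9302 m/s².
Starting from rest over a distance of 2.3 m, v² = 2aL = 2 × 2.9302 × 2.3 = 13.4789, so v = 3.6714 m/s.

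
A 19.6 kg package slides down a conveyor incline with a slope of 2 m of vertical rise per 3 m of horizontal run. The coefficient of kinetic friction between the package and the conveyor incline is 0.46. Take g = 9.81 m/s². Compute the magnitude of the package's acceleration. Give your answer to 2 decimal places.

1.69 m/s²

Resolving the weight along the incline: the component pulling the package down the slope is mg sin 33.69° = 19.6 × 9.81 × 0.5547 = 106.655 N, and the normal force is N = mg cos 33.69° = 19.6 × 9.81 × 0.8321 = 159.993 N.
Kinetic friction acts up the slope with magnitude f = μN = 0.46 × 159.993 = 73.597 N.
Net force along the incline is 106.655 − 73.597 = 33.058 N, so a = 33.058 / 19.6 = 1.6866 m/s².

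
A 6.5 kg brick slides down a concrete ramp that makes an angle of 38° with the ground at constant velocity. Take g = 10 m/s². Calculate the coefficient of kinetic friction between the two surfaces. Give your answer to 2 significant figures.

0.78

At constant velocity the net force along the incline is zero: mg sin 38° = μ mg cos 38°.
So μ = tan 38° = 0.6157 / 0.7880 = 0.7813.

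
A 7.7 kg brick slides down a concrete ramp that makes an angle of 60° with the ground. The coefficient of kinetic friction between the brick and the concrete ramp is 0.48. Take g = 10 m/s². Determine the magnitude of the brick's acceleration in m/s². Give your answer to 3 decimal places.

Resolving the weight along the incline: the component pulling the brick down the slope is mg sin 60° = 7.7 × 10 × 0.8660 = 66.682 N, and the normal force is N = mg cos 60° = 7.7 × 10 × 0.5000 = 38.500 N.
Kinetic friction acts up the slope with magnitude f = μN = 0.48 × 38.500 = 18.480 N.
Net force along the incline is 66.682 − 18.480 = 48.202 N, so a = 48.202 / 7.7 = 6.2600 m/s².

6.260 m/s²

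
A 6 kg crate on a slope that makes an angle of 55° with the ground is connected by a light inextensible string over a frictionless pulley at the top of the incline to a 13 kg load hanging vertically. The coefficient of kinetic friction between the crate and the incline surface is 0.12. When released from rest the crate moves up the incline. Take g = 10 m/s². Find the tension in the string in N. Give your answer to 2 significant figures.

78 N

For the crate on the incline: the weight component along the slope is m₁g sin 55° = 6 × 10 × 0.8192 = 49.152 N and the normal force is N = m₁g cos 55° = 34.415 N.
Kinetic friction opposes the crate's motion up the incline: f = μN = 0.12 × 34.415 = 4.130 N acting down the slope.
Newton's second law for the crate (up-slope positive): T − 49.152 − 4.130 = 6 a. For the hanging load (downward positive): 13 × 10 − T = 13 a.
Adding the two equations eliminates T: 76.718 = 19 a, so a = 4.0378 m/s².
Then from the hanging load's equation, T = 13 × (10 − 4.0378) = 77.509 N.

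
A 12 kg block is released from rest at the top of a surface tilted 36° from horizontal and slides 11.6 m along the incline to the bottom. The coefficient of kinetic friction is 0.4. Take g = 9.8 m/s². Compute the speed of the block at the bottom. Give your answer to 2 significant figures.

7.8 m/s

The weight component along the incline is mg sin 36° = 69.124 N and the normal force is N = mg cos 36° = 95.140 N.
Friction up the slope is f = μN = 0.4 × 95.140 = 38.056 N, so the net downslope force is 69.124 − 38.056 = 31.068 N and a = 31.068 / 12 = 2.5890 m/s².
Starting from rest over a distance of 11.6 m, v² = 2aL = 2 × 2.5890 × 11.6 = 60.0648, so v = 7.7501 m/s.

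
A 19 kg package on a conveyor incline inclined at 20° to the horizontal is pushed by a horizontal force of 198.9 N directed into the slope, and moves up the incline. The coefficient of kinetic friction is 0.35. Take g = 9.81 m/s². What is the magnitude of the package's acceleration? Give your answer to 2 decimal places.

The horizontal push has components F cos 20° = 198.9 × 0.9397 = 186.906 N up the incline and F sin 20° = 198.9 × 0.3420 = 68.024 N pressing into the surface.
The normal force is therefore N = mg cos 20° + F sin 20° = 175.151 + 68.024 = 243.175 N, and kinetic friction down the slope is μN = 0.35 × 243.175 = 85.111 N.
Along the incline: F cos 20° − mg sin 20° − μN = ma, so 186.906 − 63.745 − 85.111 = 19 a, giving a = 2.0026 m/s².

2.00 m/s²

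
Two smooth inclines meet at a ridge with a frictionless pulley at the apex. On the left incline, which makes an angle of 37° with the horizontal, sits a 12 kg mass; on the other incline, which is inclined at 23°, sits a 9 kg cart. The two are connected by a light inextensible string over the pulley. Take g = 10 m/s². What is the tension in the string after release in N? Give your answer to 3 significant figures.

51.0 N

Resolve each weight along its own incline: the 12 kg mass has component 12 × 10 × sin 37° = 72.218 N down its slope, and the 9 kg mass has 9 × 10 × sin 23° = 35.166 N down its slope.
The 12 kg side's 72.218 N exceeds the other side's 35.166 N, so that mass slides down and the 9 kg mass slides up. Taking that direction as positive, Newton's second law for the whole system gives 72.218 − 35.166 = (12 + 9) a, so a = 37.052 / 21 = 1.7644 m/s².
For the 9 kg mass (up-slope positive): T − 35.166 = 9 × 1.7644, so T = 51.046 N.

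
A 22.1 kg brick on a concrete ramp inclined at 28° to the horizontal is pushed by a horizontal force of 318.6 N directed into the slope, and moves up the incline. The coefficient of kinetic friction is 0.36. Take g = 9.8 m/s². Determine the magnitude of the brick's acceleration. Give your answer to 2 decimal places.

2.58 m/s²

The horizontal push has components F cos 28° = 318.6 × 0.8829 = 281.292 N up the incline and F sin 28° = 318.6 × 0.4695 = 149.583 N pressing into the surface.
The normal force is therefore N = mg cos 28° + F sin 28° = 191.218 + 149.583 = 340.801 N, and kinetic friction down the slope is μN = 0.36 × 340.801 = 122.688 N.
Along the incline: F cos 28° − mg sin 28° − μN = ma, so 281.292 − 101.684 − 122.688 = 22.1 a, giving a = 2.5756 m/s².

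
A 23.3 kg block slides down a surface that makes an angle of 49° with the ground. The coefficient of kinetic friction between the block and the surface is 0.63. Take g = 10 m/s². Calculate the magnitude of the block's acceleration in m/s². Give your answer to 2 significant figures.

3.4 m/s²

Resolving the weight along the incline: the component pulling the block down the slope is mg sin 49° = 23.3 × 10 × 0.7547 = 175.845 N, and the normal force is N = mg cos 49° = 23.3 × 10 × 0.6561 = 152.871 N.
Kinetic friction acts up the slope with magnitude f = μN = 0.63 × 152.871 = 96.309 N.
Net force along the incline is 175.845 − 96.309 = 79.536 N, so a = 79.536 / 23.3 = 3.4136 m/s².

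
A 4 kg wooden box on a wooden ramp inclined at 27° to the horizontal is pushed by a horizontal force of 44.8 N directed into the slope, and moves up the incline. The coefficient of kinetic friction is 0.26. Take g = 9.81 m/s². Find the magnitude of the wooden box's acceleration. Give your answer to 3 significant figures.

The horizontal push has components F cos 27° = 44.8 × 0.8910 = 39.917 N up the incline and F sin 27° = 44.8 × 0.4540 = 20.339 N pressing into the surface.
The normal force is therefore N = mg cos 27° + F sin 27° = 34.963 + 20.339 = 55.302 N, and kinetic friction down the slope is μN = 0.26 × 55.302 = 14.379 N.
Along the incline: F cos 27° − mg sin 27° − μN = ma, so 39.917 − 17.815 − 14.379 = 4 a, giving a = 1.9308 m/s².

1.93 m/s²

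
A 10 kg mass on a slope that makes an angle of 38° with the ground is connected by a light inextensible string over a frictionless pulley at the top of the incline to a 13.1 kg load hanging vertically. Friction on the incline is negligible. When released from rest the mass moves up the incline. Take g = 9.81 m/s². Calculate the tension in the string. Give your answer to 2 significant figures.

For the mass on the incline: the weight component along the slope is m₁g sin 38° = 10 × 9.81 × 0.6157 = 60.400 N and the normal force is N = m₁g cos 38° = 77.304 N.
Newton's second law for the mass (up-slope positive): T − 60.400 = 10 a. For the hanging load (downward positive): 13.1 × 9.81 − T = 13.1 a.
Adding the two equations eliminates T: 68.111 = 23.1 a, so a = 2.9485 m/s².
Then from the hanging load's equation, T = 13.1 × (9.81 − 2.9485) = 89.886 N.

90 N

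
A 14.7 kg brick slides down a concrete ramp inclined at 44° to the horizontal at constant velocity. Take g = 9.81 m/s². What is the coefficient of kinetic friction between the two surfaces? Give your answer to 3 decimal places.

0.966

At constant velocity the net force along the incline is zero: mg sin 44° = μ mg cos 44°.
So μ = tan 44° = 0.6947 / 0.7193 = 0.9658.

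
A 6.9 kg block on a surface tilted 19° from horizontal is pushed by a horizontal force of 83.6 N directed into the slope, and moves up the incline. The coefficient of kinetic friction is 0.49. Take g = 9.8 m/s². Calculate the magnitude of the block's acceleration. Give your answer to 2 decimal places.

The horizontal push has components F cos 19° = 83.6 × 0.9455 = 79.044 N up the incline and F sin 19° = 83.6 × 0.3256 = 27.220 N pressing into the surface.
The normal force is therefore N = mg cos 19° + F sin 19° = 63.935 + 27.220 = 91.155 N, and kinetic friction down the slope is μN = 0.49 × 91.155 = 44.666 N.
Along the incline: F cos 19° − mg sin 19° − μN = ma, so 79.044 − 22.017 − 44.666 = 6.9 a, giving a = 1.7914 m/s².

1.79 m/s²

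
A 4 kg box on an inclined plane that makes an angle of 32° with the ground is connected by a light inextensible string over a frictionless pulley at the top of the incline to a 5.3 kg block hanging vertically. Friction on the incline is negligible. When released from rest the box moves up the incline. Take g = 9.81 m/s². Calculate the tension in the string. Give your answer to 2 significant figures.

34 N

For the box on the incline: the weight component along the slope is m₁g sin 32° = 4 × 9.81 × 0.5299 = 20.793 N and the normal force is N = m₁g cos 32° = 33.277 N.
Newton's second law for the box (up-slope positive): T − 20.793 = 4 a. For the hanging block (downward positive): 5.3 × 9.81 − T = 5.3 a.
Adding the two equations eliminates T: 31.200 = 9.3 a, so a = 3.3548 m/s².
Then from the hanging block's equation, T = 5.3 × (9.81 − 3.3548) = 34.213 N.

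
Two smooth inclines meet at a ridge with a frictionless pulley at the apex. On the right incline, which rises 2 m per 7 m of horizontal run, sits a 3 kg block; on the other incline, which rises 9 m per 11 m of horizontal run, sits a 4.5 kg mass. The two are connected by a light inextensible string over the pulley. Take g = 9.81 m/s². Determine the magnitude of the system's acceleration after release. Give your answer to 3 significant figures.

2.65 m/s²

Resolve each weight along its own incline: the 3 kg mass has component 3 × 9.81 × sin 15.95° = 8.085 N down its slope, and the 4.5 kg mass has 4.5 × 9.81 × sin 39.29° = 27.954 N down its slope.
The 4.5 kg side's 27.954 N exceeds the other side's 8.085 N, so that mass slides down and the 3 kg mass slides up. Taking that direction as positive, Newton's second law for the whole system gives 27.954 − 8.085 = (3 + 4.5) a, so a = 19.869 / 7.5 = 2.6492 m/s².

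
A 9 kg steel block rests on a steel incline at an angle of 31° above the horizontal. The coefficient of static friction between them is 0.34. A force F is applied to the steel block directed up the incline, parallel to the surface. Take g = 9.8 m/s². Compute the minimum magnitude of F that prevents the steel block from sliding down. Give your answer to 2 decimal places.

19.72 N

The normal force is N = mg cos 31° = 75.602 N. With F at its minimum the steel block is on the verge of sliding down, so static friction is at its maximum μ_s N = 0.34 × 75.602 = 25.705 N and acts up the slope.
Equilibrium along the incline: F + μ_s N = mg sin 31°, so F = 45.426 − 25.705 = 19.721 N.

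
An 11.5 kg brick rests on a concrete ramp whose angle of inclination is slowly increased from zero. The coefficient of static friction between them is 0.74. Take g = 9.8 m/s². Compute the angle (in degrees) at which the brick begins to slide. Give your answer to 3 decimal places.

At the threshold of sliding, static friction is at its maximum μ_s N and exactly balances the weight component along the incline: mg sin θ = μ_s mg cos θ.
Hence tan θ = μ_s = 0.74, so θ = arctan(0.74) = 36.5014°.

36.501°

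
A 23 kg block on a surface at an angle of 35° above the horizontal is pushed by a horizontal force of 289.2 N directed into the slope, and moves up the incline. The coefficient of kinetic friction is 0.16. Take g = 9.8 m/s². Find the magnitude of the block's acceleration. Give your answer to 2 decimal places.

2.24 m/s²

The horizontal push has components F cos 35° = 289.2 × 0.8192 = 236.913 N up the incline and F sin 35° = 289.2 × 0.5736 = 165.885 N pressing into the surface.
The normal force is therefore N = mg cos 35° + F sin 35° = 184.648 + 165.885 = 350.533 N, and kinetic friction down the slope is μN = 0.16 × 350.533 = 56.085 N.
Along the incline: F cos 35° − mg sin 35° − μN = ma, so 236.913 − 129.289 − 56.085 = 23 a, giving a = 2.2408 m/s².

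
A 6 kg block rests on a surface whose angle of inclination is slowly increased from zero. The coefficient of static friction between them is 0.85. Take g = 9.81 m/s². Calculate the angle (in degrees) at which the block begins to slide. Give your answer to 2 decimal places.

40.36°

At the threshold of sliding, static friction is at its maximum μ_s N and exactly balances the weight component along the incline: mg sin θ = μ_s mg cos θ.
Hence tan θ = μ_s = 0.85, so θ = arctan(0.85) = 40.3645°.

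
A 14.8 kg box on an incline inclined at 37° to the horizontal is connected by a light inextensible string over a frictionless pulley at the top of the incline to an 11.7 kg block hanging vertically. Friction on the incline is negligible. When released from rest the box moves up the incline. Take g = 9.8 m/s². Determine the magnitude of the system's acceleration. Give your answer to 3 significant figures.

1.03 m/s²

For the box on the incline: the weight component along the slope is m₁g sin 37° = 14.8 × 9.8 × 0.6018 = 87.285 N and the normal force is N = m₁g cos 37° = 115.834 N.
Newton's second law for the box (up-slope positive): T − 87.285 = 14.8 a. For the hanging block (downward positive): 11.7 × 9.8 − T = 11.7 a.
Adding the two equations eliminates T: 27.375 = 26.5 a, so a = 1.0330 m/s².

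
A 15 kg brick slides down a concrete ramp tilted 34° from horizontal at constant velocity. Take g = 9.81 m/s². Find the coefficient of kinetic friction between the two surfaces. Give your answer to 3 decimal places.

0.675

At constant velocity the net force along the incline is zero: mg sin 34° = μ mg cos 34°.
So μ = tan 34° = 0.5592 / 0.8290 = 0.6745.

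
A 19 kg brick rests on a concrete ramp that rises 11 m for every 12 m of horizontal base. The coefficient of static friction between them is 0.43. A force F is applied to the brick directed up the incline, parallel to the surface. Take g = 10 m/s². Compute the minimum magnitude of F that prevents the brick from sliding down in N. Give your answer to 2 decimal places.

68.16 N

The normal force is N = mg cos 42.51° = 140.059 N. With F at its minimum the brick is on the verge of sliding down, so static friction is at its maximum μ_s N = 0.43 × 140.059 = 60.225 N and acts up the slope.
Equilibrium along the incline: F + μ_s N = mg sin 42.51°, so F = 128.388 − 60.225 = 68.163 N.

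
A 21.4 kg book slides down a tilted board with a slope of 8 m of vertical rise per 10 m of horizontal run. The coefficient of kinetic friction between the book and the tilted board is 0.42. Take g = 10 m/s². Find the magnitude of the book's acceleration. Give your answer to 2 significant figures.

3.0 m/s²

Resolving the weight along the incline: the component pulling the book down the slope is mg sin 38.66° = 21.4 × 10 × 0.6247 = 133.686 N, and the normal force is N = mg cos 38.66° = 21.4 × 10 × 0.7809 = 167.113 N.
Kinetic friction acts up the slope with magnitude f = μN = 0.42 × 167.113 = 70.187 N.
Net force along the incline is 133.686 − 70.187 = 63.499 N, so a = 63.499 / 21.4 = 2.9672 m/s².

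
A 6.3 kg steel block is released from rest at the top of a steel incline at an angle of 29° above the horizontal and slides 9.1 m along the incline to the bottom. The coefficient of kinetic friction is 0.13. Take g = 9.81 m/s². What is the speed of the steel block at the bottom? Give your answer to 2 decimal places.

The weight component along the incline is mg sin 29° = 29.963 N and the normal force is N = mg cos 29° = 54.054 N.
Friction up the slope is f = μN = 0.13 × 54.054 = 7.027 N, so the net downslope force is 29.963 − 7.027 = 22.936 N and a = 22.936 / 6.3 = 3.6406 m/s².
Starting from rest over a distance of 9.1 m, v² = 2aL = 2 × 3.6406 × 9.1 = 66.2589, so v = 8.1400 m/s.

8.14 m/s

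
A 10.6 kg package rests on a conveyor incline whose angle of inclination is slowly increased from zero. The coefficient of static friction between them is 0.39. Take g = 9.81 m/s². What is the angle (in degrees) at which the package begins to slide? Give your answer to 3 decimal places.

At the threshold of sliding, static friction is at its maximum μ_s N and exactly balances the weight component along the incline: mg sin θ = μ_s mg cos θ.
Hence tan θ = μ_s = 0.39, so θ = arctan(0.39) = 21.3058°.

21.306°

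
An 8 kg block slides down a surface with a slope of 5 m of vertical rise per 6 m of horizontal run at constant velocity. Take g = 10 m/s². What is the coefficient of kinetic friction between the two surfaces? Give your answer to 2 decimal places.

At constant velocity the net force along the incline is zero: mg sin 39.81° = μ mg cos 39.81°.
So μ = tan 39.81° = 0.6402 / 0.7682 = 0.8334.

0.83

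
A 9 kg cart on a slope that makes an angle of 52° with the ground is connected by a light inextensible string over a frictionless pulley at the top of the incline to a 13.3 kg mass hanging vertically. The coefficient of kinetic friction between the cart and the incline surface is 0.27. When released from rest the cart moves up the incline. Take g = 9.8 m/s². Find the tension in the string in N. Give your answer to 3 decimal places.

102.800 N

For the cart on the incline: the weight component along the slope is m₁g sin 52° = 9 × 9.8 × 0.7880 = 69.502 N and the normal force is N = m₁g cos 52° = 54.301 N.
Kinetic friction opposes the cart's motion up the incline: f = μN = 0.27 × 54.301 = 14.661 N acting down the slope.
Newton's second law for the cart (up-slope positive): T − 69.502 − 14.661 = 9 a. For the hanging mass (downward positive): 13.3 × 9.8 − T = 13.3 a.
Adding the two equations eliminates T: 46.177 = 22.3 a, so a = 2.0707 m/s².
Then from the hanging mass's equation, T = 13.3 × (9.8 − 2.0707) = 102.800 N.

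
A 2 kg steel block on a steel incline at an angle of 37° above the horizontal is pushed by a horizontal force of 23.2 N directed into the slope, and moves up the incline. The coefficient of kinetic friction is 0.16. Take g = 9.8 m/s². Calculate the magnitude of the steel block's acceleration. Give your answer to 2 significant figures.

1.00 m/s²

The horizontal push has components F cos 37° = 23.2 × 0.7986 = 18.528 N up the incline and F sin 37° = 23.2 × 0.6018 = 13.962 N pressing into the surface.
The normal force is therefore N = mg cos 37° + F sin 37° = 15.653 + 13.962 = 29.615 N, and kinetic friction down the slope is μN = 0.16 × 29.615 = 4.738 N.
Along the incline: F cos 37° − mg sin 37° − μN = ma, so 18.528 − 11.795 − 4.738 = 2 a, giving a = 0.9975 m/s².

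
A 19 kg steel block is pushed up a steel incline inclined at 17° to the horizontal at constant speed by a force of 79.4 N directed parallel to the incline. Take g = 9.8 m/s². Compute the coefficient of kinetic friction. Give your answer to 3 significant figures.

0.140

At constant speed ΣF = 0 along the incline. The applied 79.4 N acts up the slope; the weight component mg sin 17° = 54.440 N and kinetic friction μN both act down the slope.
So 79.4 = 54.440 + μ × 178.064, giving μ = (79.4 − 54.440) / 178.064 = 0.1402.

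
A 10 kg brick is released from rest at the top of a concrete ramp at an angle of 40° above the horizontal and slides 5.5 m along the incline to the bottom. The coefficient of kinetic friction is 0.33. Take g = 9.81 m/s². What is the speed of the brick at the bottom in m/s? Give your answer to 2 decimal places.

The weight component along the incline is mg sin 40° = 63.057 N and the normal force is N = mg cos 40° = 75.149 N.
Friction up the slope is f = μN = 0.33 × 75.149 = 24.799 N, so the net downslope force is 63.057 − 24.799 = 38.258 N and a = 38.258 / 10 = 3.8258 m/s².
Starting from rest over a distance of 5.5 m, v² = 2aL = 2 × 3.8258 × 5.5 = 42.0838, so v = 6.4872 m/s.

6.49 m/s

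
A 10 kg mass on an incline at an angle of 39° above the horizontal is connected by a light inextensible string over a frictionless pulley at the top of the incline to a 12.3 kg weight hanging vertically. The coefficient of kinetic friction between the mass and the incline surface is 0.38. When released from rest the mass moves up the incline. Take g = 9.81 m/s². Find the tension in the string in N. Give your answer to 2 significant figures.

For the mass on the incline: the weight component along the slope is m₁g sin 39° = 10 × 9.81 × 0.6293 = 61.734 N and the normal force is N = m₁g cos 39° = 76.238 N.
Kinetic friction opposes the mass's motion up the incline: f = μN = 0.38 × 76.238 = 28.970 N acting down the slope.
Newton's second law for the mass (up-slope positive): T − 61.734 − 28.970 = 10 a. For the hanging weight (downward positive): 12.3 × 9.81 − T = 12.3 a.
Adding the two equations eliminates T: 29.959 = 22.3 a, so a = 1.3435 m/s².
Then from the hanging weight's equation, T = 12.3 × (9.81 − 1.3435) = 104.138 N.

100 N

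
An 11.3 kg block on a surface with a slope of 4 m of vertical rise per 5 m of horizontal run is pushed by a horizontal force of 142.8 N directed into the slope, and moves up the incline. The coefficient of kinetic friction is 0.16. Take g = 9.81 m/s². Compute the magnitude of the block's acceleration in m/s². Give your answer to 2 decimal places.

1.25 m/s²

The horizontal push has components F cos 38.66° = 142.8 × 0.7809 = 111.513 N up the incline and F sin 38.66° = 142.8 × 0.6247 = 89.207 N pressing into the surface.
The normal force is therefore N = mg cos 38.66° + F sin 38.66° = 86.565 + 89.207 = 175.772 N, and kinetic friction down the slope is μN = 0.16 × 175.772 = 28.124 N.
Along the incline: F cos 38.66° − mg sin 38.66° − μN = ma, so 111.513 − 69.250 − 28.124 = 11.3 a, giving a = 1.2512 m/s².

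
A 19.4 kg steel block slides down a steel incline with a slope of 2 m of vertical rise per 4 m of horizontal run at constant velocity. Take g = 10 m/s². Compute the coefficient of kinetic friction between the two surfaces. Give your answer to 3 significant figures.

At constant velocity the net force along the incline is zero: mg sin 26.57° = μ mg cos 26.57°.
So μ = tan 26.57° = 0.4472 / 0.8944 = 0.5000.

0.500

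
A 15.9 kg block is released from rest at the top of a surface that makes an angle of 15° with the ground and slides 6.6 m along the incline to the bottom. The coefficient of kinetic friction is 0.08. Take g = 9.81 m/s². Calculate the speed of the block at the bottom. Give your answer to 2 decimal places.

The weight component along the incline is mg sin 15° = 40.370 N and the normal force is N = mg cos 15° = 150.664 N.
Friction up the slope is f = μN = 0.08 × 150.664 = 12.053 N, so the net downslope force is 40.370 − 12.053 = 28.317 N and a = 28.317 / 15.9 = 1.7809 m/s².
Starting from rest over a distance of 6.6 m, v² = 2aL = 2 × 1.7809 × 6.6 = 23.5079, so v = 4.8485 m/s.

4.85 m/s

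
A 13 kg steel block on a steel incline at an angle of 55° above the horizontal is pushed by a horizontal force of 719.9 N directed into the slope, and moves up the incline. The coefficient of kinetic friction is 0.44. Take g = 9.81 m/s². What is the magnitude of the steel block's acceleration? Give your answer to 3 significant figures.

1.29 m/s²

The horizontal push has components F cos 55° = 719.9 × 0.5736 = 412.935 N up the incline and F sin 55° = 719.9 × 0.8192 = 589.742 N pressing into the surface.
The normal force is therefore N = mg cos 55° + F sin 55° = 73.151 + 589.742 = 662.893 N, and kinetic friction down the slope is μN = 0.44 × 662.893 = 291.673 N.
Along the incline: F cos 55° − mg sin 55° − μN = ma, so 412.935 − 104.473 − 291.673 = 13 a, giving a = 1.2915 m/s².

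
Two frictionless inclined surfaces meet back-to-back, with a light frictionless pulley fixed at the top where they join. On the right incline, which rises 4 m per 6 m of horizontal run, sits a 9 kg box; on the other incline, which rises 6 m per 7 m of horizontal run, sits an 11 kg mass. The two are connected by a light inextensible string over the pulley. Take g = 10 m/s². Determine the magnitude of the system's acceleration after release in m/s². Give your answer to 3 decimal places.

Resolve each weight along its own incline: the 9 kg mass has component 9 × 10 × sin 33.69° = 49.923 N down its slope, and the 11 kg mass has 11 × 10 × sin 40.60° = 71.587 N down its slope.
The 11 kg side's 71.587 N exceeds the other side's 49.923 N, so that mass slides down and the 9 kg mass slides up. Taking that direction as positive, Newton's second law for the whole system gives 71.587 − 49.923 = (9 + 11) a, so a = 21.664 / 20 = 1.0832 m/s².

1.083 m/s²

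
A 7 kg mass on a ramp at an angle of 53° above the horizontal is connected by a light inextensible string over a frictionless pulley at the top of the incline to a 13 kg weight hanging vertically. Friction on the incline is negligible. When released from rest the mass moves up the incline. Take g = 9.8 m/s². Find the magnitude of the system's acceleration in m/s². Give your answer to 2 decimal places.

3.63 m/s²

For the mass on the incline: the weight component along the slope is m₁g sin 53° = 7 × 9.8 × 0.7986 = 54.784 N and the normal force is N = m₁g cos 53° = 41.285 N.
Newton's second law for the mass (up-slope positive): T − 54.784 = 7 a. For the hanging weight (downward positive): 13 × 9.8 − T = 13 a.
Adding the two equations eliminates T: 72.616 = 20 a, so a = 3.6308 m/s².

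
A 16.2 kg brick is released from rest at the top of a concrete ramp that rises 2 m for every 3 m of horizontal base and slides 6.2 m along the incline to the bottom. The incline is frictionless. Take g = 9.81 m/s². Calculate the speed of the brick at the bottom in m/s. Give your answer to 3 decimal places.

8.214 m/s

The weight component along the incline is mg sin 33.69° = 88.154 N and the normal force is N = mg cos 33.69° = 132.231 N.
With no friction, a = g sin 33.69° = 5.4416 m/s².
Starting from rest over a distance of 6.2 m, v² = 2aL = 2 × 5.4416 × 6.2 = 67.4758, so v = 8.2144 m/s.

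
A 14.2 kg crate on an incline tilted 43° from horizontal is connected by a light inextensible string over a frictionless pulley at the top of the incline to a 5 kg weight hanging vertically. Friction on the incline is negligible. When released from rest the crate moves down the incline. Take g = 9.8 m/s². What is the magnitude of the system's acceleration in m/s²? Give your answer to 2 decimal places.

2.39 m/s²

For the crate on the incline: the weight component along the slope is m₁g sin 43° = 14.2 × 9.8 × 0.6820 = 94.907 N and the normal force is N = m₁g cos 43° = 101.775 N.
Newton's second law for the crate (down-slope positive): 94.907 − T = 14.2 a. For the hanging weight (upward positive): T − 5 × 9.8 = 5 a.
Adding the two equations eliminates T: 45.907 = 19.2 a, so a = 2.3910 m/s².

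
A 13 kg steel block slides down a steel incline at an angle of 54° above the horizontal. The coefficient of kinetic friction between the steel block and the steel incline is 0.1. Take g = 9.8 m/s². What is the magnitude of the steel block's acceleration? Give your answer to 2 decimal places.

7.35 m/s²

Resolving the weight along the incline: the component pulling the steel block down the slope is mg sin 54° = 13 × 9.8 × 0.8090 = 103.067 N, and the normal force is N = mg cos 54° = 13 × 9.8 × 0.5878 = 74.886 N.
Kinetic friction acts up the slope with magnitude f = μN = 0.1 × 74.886 = 7.489 N.
Net force along the incline is 103.067 − 7.489 = 95.578 N, so a = 95.578 / 13 = 7.3522 m/s².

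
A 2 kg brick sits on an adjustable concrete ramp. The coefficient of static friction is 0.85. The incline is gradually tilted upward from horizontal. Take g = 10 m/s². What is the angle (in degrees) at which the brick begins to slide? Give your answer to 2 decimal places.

40.36°

At the threshold of sliding, static friction is at its maximum μ_s N and exactly balances the weight component along the incline: mg sin θ = μ_s mg cos θ.
Hence tan θ = μ_s = 0.85, so θ = arctan(0.85) = 40.3645°.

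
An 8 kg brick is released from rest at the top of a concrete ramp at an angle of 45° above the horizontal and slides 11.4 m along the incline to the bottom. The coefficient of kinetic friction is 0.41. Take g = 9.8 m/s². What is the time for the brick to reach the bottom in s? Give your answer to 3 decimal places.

The weight component along the incline is mg sin 45° = 55.437 N and the normal force is N = mg cos 45° = 55.437 N.
Friction up the slope is f = μN = 0.41 × 55.437 = 22.729 N, so the net downslope force is 55.437 − 22.729 = 32.708 N and a = 32.708 / 8 = 4.0885 m/s².
Starting from rest, L = ½at², so t = √(2L/a) = √(2 × 11.4 / 4.0885) = 2.3615 s.

2.361 s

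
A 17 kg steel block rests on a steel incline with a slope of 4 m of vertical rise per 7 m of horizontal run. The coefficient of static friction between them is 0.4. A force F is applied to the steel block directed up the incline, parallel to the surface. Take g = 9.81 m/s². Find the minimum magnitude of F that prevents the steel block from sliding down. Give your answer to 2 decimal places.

The normal force is N = mg cos 29.74° = 144.797 N. With F at its minimum the steel block is on the verge of sliding down, so static friction is at its maximum μ_s N = 0.4 × 144.797 = 57.919 N and acts up the slope.
Equilibrium along the incline: F + μ_s N = mg sin 29.74°, so F = 82.741 − 57.919 = 24.822 N.

24.82 N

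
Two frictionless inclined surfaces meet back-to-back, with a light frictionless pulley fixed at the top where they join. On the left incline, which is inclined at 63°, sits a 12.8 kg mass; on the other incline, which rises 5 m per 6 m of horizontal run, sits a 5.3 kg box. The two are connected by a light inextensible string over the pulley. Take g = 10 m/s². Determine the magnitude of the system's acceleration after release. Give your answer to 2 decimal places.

Resolve each weight along its own incline: the 12.8 kg mass has component 12.8 × 10 × sin 63° = 114.049 N down its slope, and the 5.3 kg mass has 5.3 × 10 × sin 39.81° = 33.930 N down its slope.
The 12.8 kg side's 114.049 N exceeds the other side's 33.930 N, so that mass slides down and the 5.3 kg mass slides up. Taking that direction as positive, Newton's second law for the whole system gives 114.049 − 33.930 = (12.8 + 5.3) a, so a = 80.119 / 18.1 = 4.4265 m/s².

4.43 m/s²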